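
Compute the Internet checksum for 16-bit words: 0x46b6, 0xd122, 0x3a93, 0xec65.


Sum all words (with carry folding):
+ 0x46b6 = 0x46b6
+ 0xd122 = 0x17d9
+ 0x3a93 = 0x526c
+ 0xec65 = 0x3ed2
One's complement: ~0x3ed2
Checksum = 0xc12d


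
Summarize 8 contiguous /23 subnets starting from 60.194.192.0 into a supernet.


Original prefix: /23
Number of subnets: 8 = 2^3
New prefix = 23 - 3 = 20
Supernet: 60.194.192.0/20


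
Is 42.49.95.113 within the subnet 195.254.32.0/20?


Subnet network: 195.254.32.0
Test IP AND mask: 42.49.80.0
No, 42.49.95.113 is not in 195.254.32.0/20


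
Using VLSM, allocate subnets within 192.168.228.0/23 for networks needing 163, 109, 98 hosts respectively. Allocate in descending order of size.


163 hosts -> /24 (254 usable): 192.168.228.0/24
109 hosts -> /25 (126 usable): 192.168.229.0/25
98 hosts -> /25 (126 usable): 192.168.229.128/25
Allocation: 192.168.228.0/24 (163 hosts, 254 usable); 192.168.229.0/25 (109 hosts, 126 usable); 192.168.229.128/25 (98 hosts, 126 usable)


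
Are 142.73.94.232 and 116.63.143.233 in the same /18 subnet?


Mask: 255.255.192.0
142.73.94.232 AND mask = 142.73.64.0
116.63.143.233 AND mask = 116.63.128.0
No, different subnets (142.73.64.0 vs 116.63.128.0)


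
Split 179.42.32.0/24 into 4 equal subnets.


New prefix = 24 + 2 = 26
Each subnet has 64 addresses
  179.42.32.0/26
  179.42.32.64/26
  179.42.32.128/26
  179.42.32.192/26
Subnets: 179.42.32.0/26, 179.42.32.64/26, 179.42.32.128/26, 179.42.32.192/26


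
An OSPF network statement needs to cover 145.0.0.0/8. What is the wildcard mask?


Subnet mask: 255.0.0.0
Wildcard = 255.255.255.255 - subnet mask
255 - 255 = 0
255 - 0 = 255
255 - 0 = 255
255 - 0 = 255
Wildcard: 0.255.255.255


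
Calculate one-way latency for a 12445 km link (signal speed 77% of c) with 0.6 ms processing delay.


Speed = 0.77 * 3e5 km/s = 231000 km/s
Propagation delay = 12445 / 231000 = 0.0539 s = 53.8745 ms
Processing delay = 0.6 ms
Total one-way latency = 54.4745 ms


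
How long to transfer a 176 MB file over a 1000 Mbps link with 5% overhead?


Effective throughput = 1000 * (1 - 5/100) = 950 Mbps
File size in Mb = 176 * 8 = 1408 Mb
Time = 1408 / 950
Time = 1.4821 seconds


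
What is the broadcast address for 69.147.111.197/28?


Network: 69.147.111.192/28
Host bits = 4
Set all host bits to 1:
Broadcast: 69.147.111.207


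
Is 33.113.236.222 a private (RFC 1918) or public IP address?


RFC 1918 private ranges:
  10.0.0.0/8 (10.0.0.0 - 10.255.255.255)
  172.16.0.0/12 (172.16.0.0 - 172.31.255.255)
  192.168.0.0/16 (192.168.0.0 - 192.168.255.255)
Public (not in any RFC 1918 range)


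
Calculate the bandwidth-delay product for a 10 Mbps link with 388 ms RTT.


BDP = bandwidth * RTT
= 10 Mbps * 388 ms
= 10 * 1e6 * 388 / 1000 bits
= 3880000 bits
= 485000 bytes
= 473.6328 KB
BDP = 3880000 bits (485000 bytes)


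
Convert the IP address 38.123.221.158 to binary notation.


38 = 00100110
123 = 01111011
221 = 11011101
158 = 10011110
Binary: 00100110.01111011.11011101.10011110


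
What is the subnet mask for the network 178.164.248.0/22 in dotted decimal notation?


/22 means 22 network bits, 10 host bits
Binary: 11111111111111111111110000000000
Mask: 255.255.252.0


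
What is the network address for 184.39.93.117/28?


IP:   10111000.00100111.01011101.01110101
Mask: 11111111.11111111.11111111.11110000
AND operation:
Net:  10111000.00100111.01011101.01110000
Network: 184.39.93.112/28


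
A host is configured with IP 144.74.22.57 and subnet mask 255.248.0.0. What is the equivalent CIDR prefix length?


Binary: 11111111.11111000.00000000.00000000
Count leading 1s
Prefix: /13


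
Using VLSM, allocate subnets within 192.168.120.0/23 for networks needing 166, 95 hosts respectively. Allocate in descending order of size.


166 hosts -> /24 (254 usable): 192.168.120.0/24
95 hosts -> /25 (126 usable): 192.168.121.0/25
Allocation: 192.168.120.0/24 (166 hosts, 254 usable); 192.168.121.0/25 (95 hosts, 126 usable)


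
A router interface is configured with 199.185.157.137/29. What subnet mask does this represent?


/29 means 29 network bits, 3 host bits
Binary: 11111111111111111111111111111000
Mask: 255.255.255.248


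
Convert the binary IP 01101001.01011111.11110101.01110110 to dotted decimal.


01101001 = 105
01011111 = 95
11110101 = 245
01110110 = 118
IP: 105.95.245.118


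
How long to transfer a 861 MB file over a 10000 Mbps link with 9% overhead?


Effective throughput = 10000 * (1 - 9/100) = 9100 Mbps
File size in Mb = 861 * 8 = 6888 Mb
Time = 6888 / 9100
Time = 0.7569 seconds


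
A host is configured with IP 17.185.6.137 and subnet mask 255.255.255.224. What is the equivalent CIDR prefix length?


Binary: 11111111.11111111.11111111.11100000
Count leading 1s
Prefix: /27


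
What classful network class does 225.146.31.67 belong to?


First octet: 225
Binary: 11100001
1110xxxx -> Class D (224-239)
Class D (multicast), default mask N/A


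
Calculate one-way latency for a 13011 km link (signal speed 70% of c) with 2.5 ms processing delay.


Speed = 0.7 * 3e5 km/s = 210000 km/s
Propagation delay = 13011 / 210000 = 0.062 s = 61.9571 ms
Processing delay = 2.5 ms
Total one-way latency = 64.4571 ms


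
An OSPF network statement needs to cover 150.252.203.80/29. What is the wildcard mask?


Subnet mask: 255.255.255.248
Wildcard = 255.255.255.255 - subnet mask
255 - 255 = 0
255 - 255 = 0
255 - 255 = 0
255 - 248 = 7
Wildcard: 0.0.0.7


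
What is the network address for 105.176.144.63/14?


IP:   01101001.10110000.10010000.00111111
Mask: 11111111.11111100.00000000.00000000
AND operation:
Net:  01101001.10110000.00000000.00000000
Network: 105.176.0.0/14


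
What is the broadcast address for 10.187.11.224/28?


Network: 10.187.11.224/28
Host bits = 4
Set all host bits to 1:
Broadcast: 10.187.11.239


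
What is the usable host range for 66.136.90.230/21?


Network: 66.136.88.0
Broadcast: 66.136.95.255
First usable = network + 1
Last usable = broadcast - 1
Range: 66.136.88.1 to 66.136.95.254


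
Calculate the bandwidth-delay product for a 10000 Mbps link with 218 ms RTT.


BDP = bandwidth * RTT
= 10000 Mbps * 218 ms
= 10000 * 1e6 * 218 / 1000 bits
= 2180000000 bits
= 272500000 bytes
= 266113.2812 KB
BDP = 2180000000 bits (272500000 bytes)


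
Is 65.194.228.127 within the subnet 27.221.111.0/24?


Subnet network: 27.221.111.0
Test IP AND mask: 65.194.228.0
No, 65.194.228.127 is not in 27.221.111.0/24


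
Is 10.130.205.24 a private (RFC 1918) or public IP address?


RFC 1918 private ranges:
  10.0.0.0/8 (10.0.0.0 - 10.255.255.255)
  172.16.0.0/12 (172.16.0.0 - 172.31.255.255)
  192.168.0.0/16 (192.168.0.0 - 192.168.255.255)
Private (in 10.0.0.0/8)


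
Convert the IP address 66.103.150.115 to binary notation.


66 = 01000010
103 = 01100111
150 = 10010110
115 = 01110011
Binary: 01000010.01100111.10010110.01110011


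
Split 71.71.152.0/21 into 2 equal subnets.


New prefix = 21 + 1 = 22
Each subnet has 1024 addresses
  71.71.152.0/22
  71.71.156.0/22
Subnets: 71.71.152.0/22, 71.71.156.0/22


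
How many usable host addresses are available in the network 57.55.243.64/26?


Host bits = 32 - 26 = 6
Total addresses = 2^6 = 64
Usable = total - 2 (network and broadcast)
Usable hosts: 62


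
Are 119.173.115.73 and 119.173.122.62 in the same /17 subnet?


Mask: 255.255.128.0
119.173.115.73 AND mask = 119.173.0.0
119.173.122.62 AND mask = 119.173.0.0
Yes, same subnet (119.173.0.0)


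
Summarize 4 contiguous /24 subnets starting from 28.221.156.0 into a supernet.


Original prefix: /24
Number of subnets: 4 = 2^2
New prefix = 24 - 2 = 22
Supernet: 28.221.156.0/22


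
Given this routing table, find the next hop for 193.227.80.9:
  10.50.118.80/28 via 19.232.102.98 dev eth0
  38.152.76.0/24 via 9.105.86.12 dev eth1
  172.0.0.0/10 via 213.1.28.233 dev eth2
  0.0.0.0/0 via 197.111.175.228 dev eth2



Longest prefix match for 193.227.80.9:
  /28 10.50.118.80: no
  /24 38.152.76.0: no
  /10 172.0.0.0: no
  /0 0.0.0.0: MATCH
Selected: next-hop 197.111.175.228 via eth2 (matched /0)


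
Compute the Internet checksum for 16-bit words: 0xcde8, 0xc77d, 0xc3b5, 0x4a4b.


Sum all words (with carry folding):
+ 0xcde8 = 0xcde8
+ 0xc77d = 0x9566
+ 0xc3b5 = 0x591c
+ 0x4a4b = 0xa367
One's complement: ~0xa367
Checksum = 0x5c98


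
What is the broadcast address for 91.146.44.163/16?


Network: 91.146.0.0/16
Host bits = 16
Set all host bits to 1:
Broadcast: 91.146.255.255


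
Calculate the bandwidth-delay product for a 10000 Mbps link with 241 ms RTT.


BDP = bandwidth * RTT
= 10000 Mbps * 241 ms
= 10000 * 1e6 * 241 / 1000 bits
= 2410000000 bits
= 301250000 bytes
= 294189.4531 KB
BDP = 2410000000 bits (301250000 bytes)


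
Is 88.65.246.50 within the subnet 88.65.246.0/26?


Subnet network: 88.65.246.0
Test IP AND mask: 88.65.246.0
Yes, 88.65.246.50 is in 88.65.246.0/26


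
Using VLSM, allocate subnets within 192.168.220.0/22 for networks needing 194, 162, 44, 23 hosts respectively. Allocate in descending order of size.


194 hosts -> /24 (254 usable): 192.168.220.0/24
162 hosts -> /24 (254 usable): 192.168.221.0/24
44 hosts -> /26 (62 usable): 192.168.222.0/26
23 hosts -> /27 (30 usable): 192.168.222.64/27
Allocation: 192.168.220.0/24 (194 hosts, 254 usable); 192.168.221.0/24 (162 hosts, 254 usable); 192.168.222.0/26 (44 hosts, 62 usable); 192.168.222.64/27 (23 hosts, 30 usable)


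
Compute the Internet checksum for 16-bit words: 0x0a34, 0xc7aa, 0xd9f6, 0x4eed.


Sum all words (with carry folding):
+ 0x0a34 = 0x0a34
+ 0xc7aa = 0xd1de
+ 0xd9f6 = 0xabd5
+ 0x4eed = 0xfac2
One's complement: ~0xfac2
Checksum = 0x053d


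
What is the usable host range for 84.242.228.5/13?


Network: 84.240.0.0
Broadcast: 84.247.255.255
First usable = network + 1
Last usable = broadcast - 1
Range: 84.240.0.1 to 84.247.255.254


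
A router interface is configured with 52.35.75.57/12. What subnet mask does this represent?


/12 means 12 network bits, 20 host bits
Binary: 11111111111100000000000000000000
Mask: 255.240.0.0


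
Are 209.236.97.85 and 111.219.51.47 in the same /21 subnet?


Mask: 255.255.248.0
209.236.97.85 AND mask = 209.236.96.0
111.219.51.47 AND mask = 111.219.48.0
No, different subnets (209.236.96.0 vs 111.219.48.0)


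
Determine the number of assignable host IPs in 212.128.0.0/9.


Host bits = 32 - 9 = 23
Total addresses = 2^23 = 8388608
Usable = total - 2 (network and broadcast)
Usable hosts: 8388606


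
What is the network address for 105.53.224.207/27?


IP:   01101001.00110101.11100000.11001111
Mask: 11111111.11111111.11111111.11100000
AND operation:
Net:  01101001.00110101.11100000.11000000
Network: 105.53.224.192/27


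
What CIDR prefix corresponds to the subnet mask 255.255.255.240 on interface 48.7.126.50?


Binary: 11111111.11111111.11111111.11110000
Count leading 1s
Prefix: /28


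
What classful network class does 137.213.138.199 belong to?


First octet: 137
Binary: 10001001
10xxxxxx -> Class B (128-191)
Class B, default mask 255.255.0.0 (/16)


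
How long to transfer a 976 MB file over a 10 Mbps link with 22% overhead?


Effective throughput = 10 * (1 - 22/100) = 7.8 Mbps
File size in Mb = 976 * 8 = 7808 Mb
Time = 7808 / 7.8
Time = 1001.0256 seconds


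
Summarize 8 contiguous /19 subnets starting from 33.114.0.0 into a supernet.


Original prefix: /19
Number of subnets: 8 = 2^3
New prefix = 19 - 3 = 16
Supernet: 33.114.0.0/16


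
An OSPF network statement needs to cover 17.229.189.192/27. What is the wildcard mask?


Subnet mask: 255.255.255.224
Wildcard = 255.255.255.255 - subnet mask
255 - 255 = 0
255 - 255 = 0
255 - 255 = 0
255 - 224 = 31
Wildcard: 0.0.0.31


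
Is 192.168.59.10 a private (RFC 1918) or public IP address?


RFC 1918 private ranges:
  10.0.0.0/8 (10.0.0.0 - 10.255.255.255)
  172.16.0.0/12 (172.16.0.0 - 172.31.255.255)
  192.168.0.0/16 (192.168.0.0 - 192.168.255.255)
Private (in 192.168.0.0/16)


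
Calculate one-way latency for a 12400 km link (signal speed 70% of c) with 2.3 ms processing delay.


Speed = 0.7 * 3e5 km/s = 210000 km/s
Propagation delay = 12400 / 210000 = 0.059 s = 59.0476 ms
Processing delay = 2.3 ms
Total one-way latency = 61.3476 ms


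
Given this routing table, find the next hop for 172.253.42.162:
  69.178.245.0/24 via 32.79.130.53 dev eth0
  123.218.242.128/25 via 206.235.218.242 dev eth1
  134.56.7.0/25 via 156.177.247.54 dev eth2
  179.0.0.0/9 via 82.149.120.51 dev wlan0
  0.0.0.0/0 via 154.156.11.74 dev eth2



Longest prefix match for 172.253.42.162:
  /24 69.178.245.0: no
  /25 123.218.242.128: no
  /25 134.56.7.0: no
  /9 179.0.0.0: no
  /0 0.0.0.0: MATCH
Selected: next-hop 154.156.11.74 via eth2 (matched /0)


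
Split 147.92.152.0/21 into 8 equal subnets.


New prefix = 21 + 3 = 24
Each subnet has 256 addresses
  147.92.152.0/24
  147.92.153.0/24
  147.92.154.0/24
  147.92.155.0/24
  147.92.156.0/24
  147.92.157.0/24
  147.92.158.0/24
  147.92.159.0/24
Subnets: 147.92.152.0/24, 147.92.153.0/24, 147.92.154.0/24, 147.92.155.0/24, 147.92.156.0/24, 147.92.157.0/24, 147.92.158.0/24, 147.92.159.0/24


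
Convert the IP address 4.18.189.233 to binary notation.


4 = 00000100
18 = 00010010
189 = 10111101
233 = 11101001
Binary: 00000100.00010010.10111101.11101001


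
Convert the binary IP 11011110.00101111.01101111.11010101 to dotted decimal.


11011110 = 222
00101111 = 47
01101111 = 111
11010101 = 213
IP: 222.47.111.213


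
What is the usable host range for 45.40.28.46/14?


Network: 45.40.0.0
Broadcast: 45.43.255.255
First usable = network + 1
Last usable = broadcast - 1
Range: 45.40.0.1 to 45.43.255.254


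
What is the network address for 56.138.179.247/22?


IP:   00111000.10001010.10110011.11110111
Mask: 11111111.11111111.11111100.00000000
AND operation:
Net:  00111000.10001010.10110000.00000000
Network: 56.138.176.0/22


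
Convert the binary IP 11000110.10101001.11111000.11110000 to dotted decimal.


11000110 = 198
10101001 = 169
11111000 = 248
11110000 = 240
IP: 198.169.248.240


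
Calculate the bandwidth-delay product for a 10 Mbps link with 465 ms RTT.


BDP = bandwidth * RTT
= 10 Mbps * 465 ms
= 10 * 1e6 * 465 / 1000 bits
= 4650000 bits
= 581250 bytes
= 567.627 KB
BDP = 4650000 bits (581250 bytes)


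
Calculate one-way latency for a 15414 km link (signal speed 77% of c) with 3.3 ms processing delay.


Speed = 0.77 * 3e5 km/s = 231000 km/s
Propagation delay = 15414 / 231000 = 0.0667 s = 66.7273 ms
Processing delay = 3.3 ms
Total one-way latency = 70.0273 ms


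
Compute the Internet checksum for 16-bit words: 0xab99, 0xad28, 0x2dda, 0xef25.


Sum all words (with carry folding):
+ 0xab99 = 0xab99
+ 0xad28 = 0x58c2
+ 0x2dda = 0x869c
+ 0xef25 = 0x75c2
One's complement: ~0x75c2
Checksum = 0x8a3d


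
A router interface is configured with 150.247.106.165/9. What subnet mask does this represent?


/9 means 9 network bits, 23 host bits
Binary: 11111111100000000000000000000000
Mask: 255.128.0.0


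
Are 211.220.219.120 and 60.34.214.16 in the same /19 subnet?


Mask: 255.255.224.0
211.220.219.120 AND mask = 211.220.192.0
60.34.214.16 AND mask = 60.34.192.0
No, different subnets (211.220.192.0 vs 60.34.192.0)


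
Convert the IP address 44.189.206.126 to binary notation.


44 = 00101100
189 = 10111101
206 = 11001110
126 = 01111110
Binary: 00101100.10111101.11001110.01111110


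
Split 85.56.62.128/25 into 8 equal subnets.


New prefix = 25 + 3 = 28
Each subnet has 16 addresses
  85.56.62.128/28
  85.56.62.144/28
  85.56.62.160/28
  85.56.62.176/28
  85.56.62.192/28
  85.56.62.208/28
  85.56.62.224/28
  85.56.62.240/28
Subnets: 85.56.62.128/28, 85.56.62.144/28, 85.56.62.160/28, 85.56.62.176/28, 85.56.62.192/28, 85.56.62.208/28, 85.56.62.224/28, 85.56.62.240/28


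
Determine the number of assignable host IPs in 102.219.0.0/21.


Host bits = 32 - 21 = 11
Total addresses = 2^11 = 2048
Usable = total - 2 (network and broadcast)
Usable hosts: 2046


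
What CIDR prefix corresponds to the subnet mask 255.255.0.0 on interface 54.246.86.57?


Binary: 11111111.11111111.00000000.00000000
Count leading 1s
Prefix: /16


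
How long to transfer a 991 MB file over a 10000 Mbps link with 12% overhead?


Effective throughput = 10000 * (1 - 12/100) = 8800 Mbps
File size in Mb = 991 * 8 = 7928 Mb
Time = 7928 / 8800
Time = 0.9009 seconds


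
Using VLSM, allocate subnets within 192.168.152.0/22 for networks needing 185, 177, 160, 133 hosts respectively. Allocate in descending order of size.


185 hosts -> /24 (254 usable): 192.168.152.0/24
177 hosts -> /24 (254 usable): 192.168.153.0/24
160 hosts -> /24 (254 usable): 192.168.154.0/24
133 hosts -> /24 (254 usable): 192.168.155.0/24
Allocation: 192.168.152.0/24 (185 hosts, 254 usable); 192.168.153.0/24 (177 hosts, 254 usable); 192.168.154.0/24 (160 hosts, 254 usable); 192.168.155.0/24 (133 hosts, 254 usable)


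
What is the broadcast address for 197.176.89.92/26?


Network: 197.176.89.64/26
Host bits = 6
Set all host bits to 1:
Broadcast: 197.176.89.127


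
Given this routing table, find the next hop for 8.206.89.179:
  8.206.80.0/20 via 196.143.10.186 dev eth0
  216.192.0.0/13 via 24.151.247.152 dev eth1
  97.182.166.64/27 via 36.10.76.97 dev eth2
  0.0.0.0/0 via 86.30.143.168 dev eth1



Longest prefix match for 8.206.89.179:
  /20 8.206.80.0: MATCH
  /13 216.192.0.0: no
  /27 97.182.166.64: no
  /0 0.0.0.0: MATCH
Selected: next-hop 196.143.10.186 via eth0 (matched /20)


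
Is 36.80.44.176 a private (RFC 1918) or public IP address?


RFC 1918 private ranges:
  10.0.0.0/8 (10.0.0.0 - 10.255.255.255)
  172.16.0.0/12 (172.16.0.0 - 172.31.255.255)
  192.168.0.0/16 (192.168.0.0 - 192.168.255.255)
Public (not in any RFC 1918 range)


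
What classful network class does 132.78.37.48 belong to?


First octet: 132
Binary: 10000100
10xxxxxx -> Class B (128-191)
Class B, default mask 255.255.0.0 (/16)


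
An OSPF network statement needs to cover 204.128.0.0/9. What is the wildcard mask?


Subnet mask: 255.128.0.0
Wildcard = 255.255.255.255 - subnet mask
255 - 255 = 0
255 - 128 = 127
255 - 0 = 255
255 - 0 = 255
Wildcard: 0.127.255.255


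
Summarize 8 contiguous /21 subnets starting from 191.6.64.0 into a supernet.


Original prefix: /21
Number of subnets: 8 = 2^3
New prefix = 21 - 3 = 18
Supernet: 191.6.64.0/18


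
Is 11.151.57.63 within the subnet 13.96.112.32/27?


Subnet network: 13.96.112.32
Test IP AND mask: 11.151.57.32
No, 11.151.57.63 is not in 13.96.112.32/27


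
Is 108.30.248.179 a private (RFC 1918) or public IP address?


RFC 1918 private ranges:
  10.0.0.0/8 (10.0.0.0 - 10.255.255.255)
  172.16.0.0/12 (172.16.0.0 - 172.31.255.255)
  192.168.0.0/16 (192.168.0.0 - 192.168.255.255)
Public (not in any RFC 1918 range)


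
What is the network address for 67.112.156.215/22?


IP:   01000011.01110000.10011100.11010111
Mask: 11111111.11111111.11111100.00000000
AND operation:
Net:  01000011.01110000.10011100.00000000
Network: 67.112.156.0/22


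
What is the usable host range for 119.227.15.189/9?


Network: 119.128.0.0
Broadcast: 119.255.255.255
First usable = network + 1
Last usable = broadcast - 1
Range: 119.128.0.1 to 119.255.255.254


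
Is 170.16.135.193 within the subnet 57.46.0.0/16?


Subnet network: 57.46.0.0
Test IP AND mask: 170.16.0.0
No, 170.16.135.193 is not in 57.46.0.0/16


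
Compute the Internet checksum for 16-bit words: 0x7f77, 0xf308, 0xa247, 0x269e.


Sum all words (with carry folding):
+ 0x7f77 = 0x7f77
+ 0xf308 = 0x7280
+ 0xa247 = 0x14c8
+ 0x269e = 0x3b66
One's complement: ~0x3b66
Checksum = 0xc499


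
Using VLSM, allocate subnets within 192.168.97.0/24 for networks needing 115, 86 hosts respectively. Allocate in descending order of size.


115 hosts -> /25 (126 usable): 192.168.97.0/25
86 hosts -> /25 (126 usable): 192.168.97.128/25
Allocation: 192.168.97.0/25 (115 hosts, 126 usable); 192.168.97.128/25 (86 hosts, 126 usable)


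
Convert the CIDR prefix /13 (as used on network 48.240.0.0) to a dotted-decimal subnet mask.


/13 means 13 network bits, 19 host bits
Binary: 11111111111110000000000000000000
Mask: 255.248.0.0


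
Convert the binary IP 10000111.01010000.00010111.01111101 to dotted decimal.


10000111 = 135
01010000 = 80
00010111 = 23
01111101 = 125
IP: 135.80.23.125


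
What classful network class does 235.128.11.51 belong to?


First octet: 235
Binary: 11101011
1110xxxx -> Class D (224-239)
Class D (multicast), default mask N/A


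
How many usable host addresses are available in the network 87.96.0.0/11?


Host bits = 32 - 11 = 21
Total addresses = 2^21 = 2097152
Usable = total - 2 (network and broadcast)
Usable hosts: 2097150


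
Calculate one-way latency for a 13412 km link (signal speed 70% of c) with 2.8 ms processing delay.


Speed = 0.7 * 3e5 km/s = 210000 km/s
Propagation delay = 13412 / 210000 = 0.0639 s = 63.8667 ms
Processing delay = 2.8 ms
Total one-way latency = 66.6667 ms


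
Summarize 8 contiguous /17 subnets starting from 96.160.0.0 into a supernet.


Original prefix: /17
Number of subnets: 8 = 2^3
New prefix = 17 - 3 = 14
Supernet: 96.160.0.0/14


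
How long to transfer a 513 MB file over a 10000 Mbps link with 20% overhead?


Effective throughput = 10000 * (1 - 20/100) = 8000 Mbps
File size in Mb = 513 * 8 = 4104 Mb
Time = 4104 / 8000
Time = 0.513 seconds


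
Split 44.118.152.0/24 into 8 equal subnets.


New prefix = 24 + 3 = 27
Each subnet has 32 addresses
  44.118.152.0/27
  44.118.152.32/27
  44.118.152.64/27
  44.118.152.96/27
  44.118.152.128/27
  44.118.152.160/27
  44.118.152.192/27
  44.118.152.224/27
Subnets: 44.118.152.0/27, 44.118.152.32/27, 44.118.152.64/27, 44.118.152.96/27, 44.118.152.128/27, 44.118.152.160/27, 44.118.152.192/27, 44.118.152.224/27


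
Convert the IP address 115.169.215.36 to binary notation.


115 = 01110011
169 = 10101001
215 = 11010111
36 = 00100100
Binary: 01110011.10101001.11010111.00100100


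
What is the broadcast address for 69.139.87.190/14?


Network: 69.136.0.0/14
Host bits = 18
Set all host bits to 1:
Broadcast: 69.139.255.255


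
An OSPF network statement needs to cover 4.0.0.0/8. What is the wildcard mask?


Subnet mask: 255.0.0.0
Wildcard = 255.255.255.255 - subnet mask
255 - 255 = 0
255 - 0 = 255
255 - 0 = 255
255 - 0 = 255
Wildcard: 0.255.255.255


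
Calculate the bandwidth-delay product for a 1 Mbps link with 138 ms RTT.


BDP = bandwidth * RTT
= 1 Mbps * 138 ms
= 1 * 1e6 * 138 / 1000 bits
= 138000 bits
= 17250 bytes
= 16.8457 KB
BDP = 138000 bits (17250 bytes)


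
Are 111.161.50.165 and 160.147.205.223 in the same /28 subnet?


Mask: 255.255.255.240
111.161.50.165 AND mask = 111.161.50.160
160.147.205.223 AND mask = 160.147.205.208
No, different subnets (111.161.50.160 vs 160.147.205.208)


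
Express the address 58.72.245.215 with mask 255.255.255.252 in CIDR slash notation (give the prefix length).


Binary: 11111111.11111111.11111111.11111100
Count leading 1s
Prefix: /30


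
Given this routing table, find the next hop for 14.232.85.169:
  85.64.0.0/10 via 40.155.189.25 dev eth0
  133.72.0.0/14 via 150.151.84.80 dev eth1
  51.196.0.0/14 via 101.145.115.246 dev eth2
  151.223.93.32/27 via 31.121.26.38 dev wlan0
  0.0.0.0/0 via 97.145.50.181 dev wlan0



Longest prefix match for 14.232.85.169:
  /10 85.64.0.0: no
  /14 133.72.0.0: no
  /14 51.196.0.0: no
  /27 151.223.93.32: no
  /0 0.0.0.0: MATCH
Selected: next-hop 97.145.50.181 via wlan0 (matched /0)


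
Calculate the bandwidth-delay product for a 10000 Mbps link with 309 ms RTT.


BDP = bandwidth * RTT
= 10000 Mbps * 309 ms
= 10000 * 1e6 * 309 / 1000 bits
= 3090000000 bits
= 386250000 bytes
= 377197.2656 KB
BDP = 3090000000 bits (386250000 bytes)


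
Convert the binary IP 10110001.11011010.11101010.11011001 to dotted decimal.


10110001 = 177
11011010 = 218
11101010 = 234
11011001 = 217
IP: 177.218.234.217


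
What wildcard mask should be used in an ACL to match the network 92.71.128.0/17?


Subnet mask: 255.255.128.0
Wildcard = 255.255.255.255 - subnet mask
255 - 255 = 0
255 - 255 = 0
255 - 128 = 127
255 - 0 = 255
Wildcard: 0.0.127.255


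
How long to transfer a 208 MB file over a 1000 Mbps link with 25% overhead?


Effective throughput = 1000 * (1 - 25/100) = 750 Mbps
File size in Mb = 208 * 8 = 1664 Mb
Time = 1664 / 750
Time = 2.2187 seconds


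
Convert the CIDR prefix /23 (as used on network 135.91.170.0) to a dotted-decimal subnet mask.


/23 means 23 network bits, 9 host bits
Binary: 11111111111111111111111000000000
Mask: 255.255.254.0


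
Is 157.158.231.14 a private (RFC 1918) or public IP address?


RFC 1918 private ranges:
  10.0.0.0/8 (10.0.0.0 - 10.255.255.255)
  172.16.0.0/12 (172.16.0.0 - 172.31.255.255)
  192.168.0.0/16 (192.168.0.0 - 192.168.255.255)
Public (not in any RFC 1918 range)


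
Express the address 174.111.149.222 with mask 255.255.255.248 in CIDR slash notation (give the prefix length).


Binary: 11111111.11111111.11111111.11111000
Count leading 1s
Prefix: /29


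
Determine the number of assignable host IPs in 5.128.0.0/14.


Host bits = 32 - 14 = 18
Total addresses = 2^18 = 262144
Usable = total - 2 (network and broadcast)
Usable hosts: 262142


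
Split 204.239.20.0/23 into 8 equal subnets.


New prefix = 23 + 3 = 26
Each subnet has 64 addresses
  204.239.20.0/26
  204.239.20.64/26
  204.239.20.128/26
  204.239.20.192/26
  204.239.21.0/26
  204.239.21.64/26
  204.239.21.128/26
  204.239.21.192/26
Subnets: 204.239.20.0/26, 204.239.20.64/26, 204.239.20.128/26, 204.239.20.192/26, 204.239.21.0/26, 204.239.21.64/26, 204.239.21.128/26, 204.239.21.192/26


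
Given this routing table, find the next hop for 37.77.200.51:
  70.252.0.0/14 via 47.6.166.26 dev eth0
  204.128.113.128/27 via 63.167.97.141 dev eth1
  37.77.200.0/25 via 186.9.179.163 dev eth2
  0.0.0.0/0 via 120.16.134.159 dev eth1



Longest prefix match for 37.77.200.51:
  /14 70.252.0.0: no
  /27 204.128.113.128: no
  /25 37.77.200.0: MATCH
  /0 0.0.0.0: MATCH
Selected: next-hop 186.9.179.163 via eth2 (matched /25)


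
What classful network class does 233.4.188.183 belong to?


First octet: 233
Binary: 11101001
1110xxxx -> Class D (224-239)
Class D (multicast), default mask N/A


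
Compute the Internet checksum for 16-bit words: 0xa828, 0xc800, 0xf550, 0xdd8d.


Sum all words (with carry folding):
+ 0xa828 = 0xa828
+ 0xc800 = 0x7029
+ 0xf550 = 0x657a
+ 0xdd8d = 0x4308
One's complement: ~0x4308
Checksum = 0xbcf7


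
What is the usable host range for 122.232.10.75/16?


Network: 122.232.0.0
Broadcast: 122.232.255.255
First usable = network + 1
Last usable = broadcast - 1
Range: 122.232.0.1 to 122.232.255.254


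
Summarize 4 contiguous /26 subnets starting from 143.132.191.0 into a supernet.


Original prefix: /26
Number of subnets: 4 = 2^2
New prefix = 26 - 2 = 24
Supernet: 143.132.191.0/24


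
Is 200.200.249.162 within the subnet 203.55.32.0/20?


Subnet network: 203.55.32.0
Test IP AND mask: 200.200.240.0
No, 200.200.249.162 is not in 203.55.32.0/20


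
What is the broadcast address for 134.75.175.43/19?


Network: 134.75.160.0/19
Host bits = 13
Set all host bits to 1:
Broadcast: 134.75.191.255


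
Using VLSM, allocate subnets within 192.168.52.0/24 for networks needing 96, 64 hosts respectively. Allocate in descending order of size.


96 hosts -> /25 (126 usable): 192.168.52.0/25
64 hosts -> /25 (126 usable): 192.168.52.128/25
Allocation: 192.168.52.0/25 (96 hosts, 126 usable); 192.168.52.128/25 (64 hosts, 126 usable)


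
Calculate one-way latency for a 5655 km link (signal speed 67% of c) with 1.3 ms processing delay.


Speed = 0.67 * 3e5 km/s = 201000 km/s
Propagation delay = 5655 / 201000 = 0.0281 s = 28.1343 ms
Processing delay = 1.3 ms
Total one-way latency = 29.4343 ms


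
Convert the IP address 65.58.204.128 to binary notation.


65 = 01000001
58 = 00111010
204 = 11001100
128 = 10000000
Binary: 01000001.00111010.11001100.10000000


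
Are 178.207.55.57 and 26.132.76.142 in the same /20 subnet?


Mask: 255.255.240.0
178.207.55.57 AND mask = 178.207.48.0
26.132.76.142 AND mask = 26.132.64.0
No, different subnets (178.207.48.0 vs 26.132.64.0)


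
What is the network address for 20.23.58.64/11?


IP:   00010100.00010111.00111010.01000000
Mask: 11111111.11100000.00000000.00000000
AND operation:
Net:  00010100.00000000.00000000.00000000
Network: 20.0.0.0/11


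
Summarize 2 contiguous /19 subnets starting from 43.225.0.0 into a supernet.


Original prefix: /19
Number of subnets: 2 = 2^1
New prefix = 19 - 1 = 18
Supernet: 43.225.0.0/18


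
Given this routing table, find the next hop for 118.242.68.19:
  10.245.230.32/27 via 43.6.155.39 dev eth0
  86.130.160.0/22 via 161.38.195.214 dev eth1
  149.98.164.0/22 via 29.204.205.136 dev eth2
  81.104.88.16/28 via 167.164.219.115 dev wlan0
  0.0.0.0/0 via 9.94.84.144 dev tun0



Longest prefix match for 118.242.68.19:
  /27 10.245.230.32: no
  /22 86.130.160.0: no
  /22 149.98.164.0: no
  /28 81.104.88.16: no
  /0 0.0.0.0: MATCH
Selected: next-hop 9.94.84.144 via tun0 (matched /0)


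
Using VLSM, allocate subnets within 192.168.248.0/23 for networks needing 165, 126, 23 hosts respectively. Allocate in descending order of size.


165 hosts -> /24 (254 usable): 192.168.248.0/24
126 hosts -> /25 (126 usable): 192.168.249.0/25
23 hosts -> /27 (30 usable): 192.168.249.128/27
Allocation: 192.168.248.0/24 (165 hosts, 254 usable); 192.168.249.0/25 (126 hosts, 126 usable); 192.168.249.128/27 (23 hosts, 30 usable)


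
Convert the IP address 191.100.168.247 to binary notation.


191 = 10111111
100 = 01100100
168 = 10101000
247 = 11110111
Binary: 10111111.01100100.10101000.11110111


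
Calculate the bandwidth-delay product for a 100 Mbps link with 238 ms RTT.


BDP = bandwidth * RTT
= 100 Mbps * 238 ms
= 100 * 1e6 * 238 / 1000 bits
= 23800000 bits
= 2975000 bytes
= 2905.2734 KB
BDP = 23800000 bits (2975000 bytes)


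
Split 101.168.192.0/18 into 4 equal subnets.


New prefix = 18 + 2 = 20
Each subnet has 4096 addresses
  101.168.192.0/20
  101.168.208.0/20
  101.168.224.0/20
  101.168.240.0/20
Subnets: 101.168.192.0/20, 101.168.208.0/20, 101.168.224.0/20, 101.168.240.0/20


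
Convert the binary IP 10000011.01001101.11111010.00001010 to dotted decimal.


10000011 = 131
01001101 = 77
11111010 = 250
00001010 = 10
IP: 131.77.250.10


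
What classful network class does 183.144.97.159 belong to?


First octet: 183
Binary: 10110111
10xxxxxx -> Class B (128-191)
Class B, default mask 255.255.0.0 (/16)


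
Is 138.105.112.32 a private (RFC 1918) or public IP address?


RFC 1918 private ranges:
  10.0.0.0/8 (10.0.0.0 - 10.255.255.255)
  172.16.0.0/12 (172.16.0.0 - 172.31.255.255)
  192.168.0.0/16 (192.168.0.0 - 192.168.255.255)
Public (not in any RFC 1918 range)


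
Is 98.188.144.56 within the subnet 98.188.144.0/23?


Subnet network: 98.188.144.0
Test IP AND mask: 98.188.144.0
Yes, 98.188.144.56 is in 98.188.144.0/23


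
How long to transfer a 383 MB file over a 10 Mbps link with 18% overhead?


Effective throughput = 10 * (1 - 18/100) = 8.2 Mbps
File size in Mb = 383 * 8 = 3064 Mb
Time = 3064 / 8.2
Time = 373.6585 seconds


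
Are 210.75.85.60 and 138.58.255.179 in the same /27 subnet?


Mask: 255.255.255.224
210.75.85.60 AND mask = 210.75.85.32
138.58.255.179 AND mask = 138.58.255.160
No, different subnets (210.75.85.32 vs 138.58.255.160)


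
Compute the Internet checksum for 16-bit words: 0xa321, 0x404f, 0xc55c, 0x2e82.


Sum all words (with carry folding):
+ 0xa321 = 0xa321
+ 0x404f = 0xe370
+ 0xc55c = 0xa8cd
+ 0x2e82 = 0xd74f
One's complement: ~0xd74f
Checksum = 0x28b0


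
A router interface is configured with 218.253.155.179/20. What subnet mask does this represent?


/20 means 20 network bits, 12 host bits
Binary: 11111111111111111111000000000000
Mask: 255.255.240.0


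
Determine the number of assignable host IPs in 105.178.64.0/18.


Host bits = 32 - 18 = 14
Total addresses = 2^14 = 16384
Usable = total - 2 (network and broadcast)
Usable hosts: 16382


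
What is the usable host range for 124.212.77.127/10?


Network: 124.192.0.0
Broadcast: 124.255.255.255
First usable = network + 1
Last usable = broadcast - 1
Range: 124.192.0.1 to 124.255.255.254


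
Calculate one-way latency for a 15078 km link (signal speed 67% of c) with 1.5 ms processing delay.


Speed = 0.67 * 3e5 km/s = 201000 km/s
Propagation delay = 15078 / 201000 = 0.075 s = 75.0149 ms
Processing delay = 1.5 ms
Total one-way latency = 76.5149 ms


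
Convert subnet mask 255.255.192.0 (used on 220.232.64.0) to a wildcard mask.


Subnet mask: 255.255.192.0
Wildcard = 255.255.255.255 - subnet mask
255 - 255 = 0
255 - 255 = 0
255 - 192 = 63
255 - 0 = 255
Wildcard: 0.0.63.255


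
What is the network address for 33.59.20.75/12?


IP:   00100001.00111011.00010100.01001011
Mask: 11111111.11110000.00000000.00000000
AND operation:
Net:  00100001.00110000.00000000.00000000
Network: 33.48.0.0/12


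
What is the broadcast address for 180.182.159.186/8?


Network: 180.0.0.0/8
Host bits = 24
Set all host bits to 1:
Broadcast: 180.255.255.255


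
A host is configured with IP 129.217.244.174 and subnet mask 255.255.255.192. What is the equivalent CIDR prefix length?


Binary: 11111111.11111111.11111111.11000000
Count leading 1s
Prefix: /26


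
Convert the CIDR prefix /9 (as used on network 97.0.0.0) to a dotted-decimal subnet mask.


/9 means 9 network bits, 23 host bits
Binary: 11111111100000000000000000000000
Mask: 255.128.0.0


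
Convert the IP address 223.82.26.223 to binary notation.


223 = 11011111
82 = 01010010
26 = 00011010
223 = 11011111
Binary: 11011111.01010010.00011010.11011111


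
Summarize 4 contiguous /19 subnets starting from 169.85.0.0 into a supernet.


Original prefix: /19
Number of subnets: 4 = 2^2
New prefix = 19 - 2 = 17
Supernet: 169.85.0.0/17


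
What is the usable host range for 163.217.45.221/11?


Network: 163.192.0.0
Broadcast: 163.223.255.255
First usable = network + 1
Last usable = broadcast - 1
Range: 163.192.0.1 to 163.223.255.254


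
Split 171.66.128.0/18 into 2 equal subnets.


New prefix = 18 + 1 = 19
Each subnet has 8192 addresses
  171.66.128.0/19
  171.66.160.0/19
Subnets: 171.66.128.0/19, 171.66.160.0/19


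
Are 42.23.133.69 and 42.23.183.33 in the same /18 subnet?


Mask: 255.255.192.0
42.23.133.69 AND mask = 42.23.128.0
42.23.183.33 AND mask = 42.23.128.0
Yes, same subnet (42.23.128.0)


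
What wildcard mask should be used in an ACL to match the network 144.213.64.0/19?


Subnet mask: 255.255.224.0
Wildcard = 255.255.255.255 - subnet mask
255 - 255 = 0
255 - 255 = 0
255 - 224 = 31
255 - 0 = 255
Wildcard: 0.0.31.255


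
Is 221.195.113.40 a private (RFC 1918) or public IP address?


RFC 1918 private ranges:
  10.0.0.0/8 (10.0.0.0 - 10.255.255.255)
  172.16.0.0/12 (172.16.0.0 - 172.31.255.255)
  192.168.0.0/16 (192.168.0.0 - 192.168.255.255)
Public (not in any RFC 1918 range)


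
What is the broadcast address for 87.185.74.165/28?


Network: 87.185.74.160/28
Host bits = 4
Set all host bits to 1:
Broadcast: 87.185.74.175


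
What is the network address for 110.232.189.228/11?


IP:   01101110.11101000.10111101.11100100
Mask: 11111111.11100000.00000000.00000000
AND operation:
Net:  01101110.11100000.00000000.00000000
Network: 110.224.0.0/11


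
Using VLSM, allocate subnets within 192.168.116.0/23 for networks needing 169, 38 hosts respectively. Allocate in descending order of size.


169 hosts -> /24 (254 usable): 192.168.116.0/24
38 hosts -> /26 (62 usable): 192.168.117.0/26
Allocation: 192.168.116.0/24 (169 hosts, 254 usable); 192.168.117.0/26 (38 hosts, 62 usable)


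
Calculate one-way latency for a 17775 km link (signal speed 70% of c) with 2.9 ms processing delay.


Speed = 0.7 * 3e5 km/s = 210000 km/s
Propagation delay = 17775 / 210000 = 0.0846 s = 84.6429 ms
Processing delay = 2.9 ms
Total one-way latency = 87.5429 ms


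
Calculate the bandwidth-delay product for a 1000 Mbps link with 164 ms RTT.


BDP = bandwidth * RTT
= 1000 Mbps * 164 ms
= 1000 * 1e6 * 164 / 1000 bits
= 164000000 bits
= 20500000 bytes
= 20019.5312 KB
BDP = 164000000 bits (20500000 bytes)


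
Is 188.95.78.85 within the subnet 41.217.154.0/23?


Subnet network: 41.217.154.0
Test IP AND mask: 188.95.78.0
No, 188.95.78.85 is not in 41.217.154.0/23


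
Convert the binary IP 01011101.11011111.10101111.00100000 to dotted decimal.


01011101 = 93
11011111 = 223
10101111 = 175
00100000 = 32
IP: 93.223.175.32


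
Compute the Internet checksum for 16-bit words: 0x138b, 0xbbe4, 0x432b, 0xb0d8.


Sum all words (with carry folding):
+ 0x138b = 0x138b
+ 0xbbe4 = 0xcf6f
+ 0x432b = 0x129b
+ 0xb0d8 = 0xc373
One's complement: ~0xc373
Checksum = 0x3c8c


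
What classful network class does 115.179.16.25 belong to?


First octet: 115
Binary: 01110011
0xxxxxxx -> Class A (1-126)
Class A, default mask 255.0.0.0 (/8)


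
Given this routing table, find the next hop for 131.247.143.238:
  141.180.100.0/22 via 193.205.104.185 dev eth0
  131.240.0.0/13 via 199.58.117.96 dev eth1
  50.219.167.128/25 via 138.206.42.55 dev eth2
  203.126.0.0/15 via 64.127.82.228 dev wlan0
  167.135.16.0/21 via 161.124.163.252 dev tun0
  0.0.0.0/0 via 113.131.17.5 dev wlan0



Longest prefix match for 131.247.143.238:
  /22 141.180.100.0: no
  /13 131.240.0.0: MATCH
  /25 50.219.167.128: no
  /15 203.126.0.0: no
  /21 167.135.16.0: no
  /0 0.0.0.0: MATCH
Selected: next-hop 199.58.117.96 via eth1 (matched /13)


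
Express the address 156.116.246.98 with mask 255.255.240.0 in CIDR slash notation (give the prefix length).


Binary: 11111111.11111111.11110000.00000000
Count leading 1s
Prefix: /20


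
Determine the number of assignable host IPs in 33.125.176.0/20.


Host bits = 32 - 20 = 12
Total addresses = 2^12 = 4096
Usable = total - 2 (network and broadcast)
Usable hosts: 4094


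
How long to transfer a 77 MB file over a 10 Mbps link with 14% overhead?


Effective throughput = 10 * (1 - 14/100) = 8.6 Mbps
File size in Mb = 77 * 8 = 616 Mb
Time = 616 / 8.6
Time = 71.6279 seconds


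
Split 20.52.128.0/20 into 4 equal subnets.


New prefix = 20 + 2 = 22
Each subnet has 1024 addresses
  20.52.128.0/22
  20.52.132.0/22
  20.52.136.0/22
  20.52.140.0/22
Subnets: 20.52.128.0/22, 20.52.132.0/22, 20.52.136.0/22, 20.52.140.0/22


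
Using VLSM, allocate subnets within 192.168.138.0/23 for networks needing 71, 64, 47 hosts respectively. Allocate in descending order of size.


71 hosts -> /25 (126 usable): 192.168.138.0/25
64 hosts -> /25 (126 usable): 192.168.138.128/25
47 hosts -> /26 (62 usable): 192.168.139.0/26
Allocation: 192.168.138.0/25 (71 hosts, 126 usable); 192.168.138.128/25 (64 hosts, 126 usable); 192.168.139.0/26 (47 hosts, 62 usable)


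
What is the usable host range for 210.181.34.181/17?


Network: 210.181.0.0
Broadcast: 210.181.127.255
First usable = network + 1
Last usable = broadcast - 1
Range: 210.181.0.1 to 210.181.127.254


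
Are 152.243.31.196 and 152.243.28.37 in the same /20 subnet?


Mask: 255.255.240.0
152.243.31.196 AND mask = 152.243.16.0
152.243.28.37 AND mask = 152.243.16.0
Yes, same subnet (152.243.16.0)


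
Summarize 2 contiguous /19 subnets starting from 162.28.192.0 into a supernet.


Original prefix: /19
Number of subnets: 2 = 2^1
New prefix = 19 - 1 = 18
Supernet: 162.28.192.0/18
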